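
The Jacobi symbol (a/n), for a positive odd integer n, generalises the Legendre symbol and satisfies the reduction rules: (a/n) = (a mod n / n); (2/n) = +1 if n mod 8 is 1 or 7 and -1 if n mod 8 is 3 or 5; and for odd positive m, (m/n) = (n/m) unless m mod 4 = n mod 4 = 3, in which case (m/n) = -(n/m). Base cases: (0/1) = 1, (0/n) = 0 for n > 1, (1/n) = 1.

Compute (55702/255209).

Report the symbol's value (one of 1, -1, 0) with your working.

factor out 2^1: 55702 = 2^1·27851; with 255209 mod 8 = 1, (2/255209) = +1; sign now +1; continue with (27851/255209)
flip (27851/255209) -> (255209/27851): both odd, 27851 mod 4 = 3, 255209 mod 4 = 1, so the flip contributes +1; sign now +1
(255209/27851): 255209 mod 27851 = 4550, so (255209/27851) = (4550/27851)
factor out 2^1: 4550 = 2^1·2275; with 27851 mod 8 = 3, (2/27851) = -1; sign now -1; continue with (2275/27851)
flip (2275/27851) -> (27851/2275): both odd, 2275 mod 4 = 3, 27851 mod 4 = 3, so the flip contributes -1; sign now +1
(27851/2275): 27851 mod 2275 = 551, so (27851/2275) = (551/2275)
flip (551/2275) -> (2275/551): both odd, 551 mod 4 = 3, 2275 mod 4 = 3, so the flip contributes -1; sign now -1
(2275/551): 2275 mod 551 = 71, so (2275/551) = (71/551)
flip (71/551) -> (551/71): both odd, 71 mod 4 = 3, 551 mod 4 = 3, so the flip contributes -1; sign now +1
(551/71): 551 mod 71 = 54, so (551/71) = (54/71)
factor out 2^1: 54 = 2^1·27; with 71 mod 8 = 7, (2/71) = +1; sign now +1; continue with (27/71)
flip (27/71) -> (71/27): both odd, 27 mod 4 = 3, 71 mod 4 = 3, so the flip contributes -1; sign now -1
(71/27): 71 mod 27 = 17, so (71/27) = (17/27)
flip (17/27) -> (27/17): both odd, 17 mod 4 = 1, 27 mod 4 = 3, so the flip contributes +1; sign now -1
(27/17): 27 mod 17 = 10, so (27/17) = (10/17)
factor out 2^1: 10 = 2^1·5; with 17 mod 8 = 1, (2/17) = +1; sign now -1; continue with (5/17)
flip (5/17) -> (17/5): both odd, 5 mod 4 = 1, 17 mod 4 = 1, so the flip contributes +1; sign now -1
(17/5): 17 mod 5 = 2, so (17/5) = (2/5)
factor out 2^1: 2 = 2^1·1; with 5 mod 8 = 5, (2/5) = -1; sign now +1; continue with (1/5)
reached (1/5) = 1, so the symbol is +1

1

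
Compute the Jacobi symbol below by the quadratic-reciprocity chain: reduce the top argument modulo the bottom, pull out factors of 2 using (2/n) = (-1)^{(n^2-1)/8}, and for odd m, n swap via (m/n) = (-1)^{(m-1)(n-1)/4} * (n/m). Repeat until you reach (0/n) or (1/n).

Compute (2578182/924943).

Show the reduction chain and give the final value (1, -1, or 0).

0

(2578182/924943): 2578182 mod 924943 = 728296, so (2578182/924943) = (728296/924943)
factor out 2^3: 728296 = 2^3·91037; with 924943 mod 8 = 7, (2/924943) = +1; sign now +1; continue with (91037/924943)
flip (91037/924943) -> (924943/91037): both odd, 91037 mod 4 = 1, 924943 mod 4 = 3, so the flip contributes +1; sign now +1
(924943/91037): 924943 mod 91037 = 14573, so (924943/91037) = (14573/91037)
flip (14573/91037) -> (91037/14573): both odd, 14573 mod 4 = 1, 91037 mod 4 = 1, so the flip contributes +1; sign now +1
(91037/14573): 91037 mod 14573 = 3599, so (91037/14573) = (3599/14573)
flip (3599/14573) -> (14573/3599): both odd, 3599 mod 4 = 3, 14573 mod 4 = 1, so the flip contributes +1; sign now +1
(14573/3599): 14573 mod 3599 = 177, so (14573/3599) = (177/3599)
flip (177/3599) -> (3599/177): both odd, 177 mod 4 = 1, 3599 mod 4 = 3, so the flip contributes +1; sign now +1
(3599/177): 3599 mod 177 = 59, so (3599/177) = (59/177)
flip (59/177) -> (177/59): both odd, 59 mod 4 = 3, 177 mod 4 = 1, so the flip contributes +1; sign now +1
(177/59): 177 mod 59 = 0, so (177/59) = (0/59)
reached (0/59); gcd(a, n) > 1, so (0/59) = 0 and the symbol is 0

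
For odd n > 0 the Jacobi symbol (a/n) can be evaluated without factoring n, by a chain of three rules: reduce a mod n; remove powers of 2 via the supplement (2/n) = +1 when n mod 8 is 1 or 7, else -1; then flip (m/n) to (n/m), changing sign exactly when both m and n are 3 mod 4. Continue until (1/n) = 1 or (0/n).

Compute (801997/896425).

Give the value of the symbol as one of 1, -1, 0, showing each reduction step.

reciprocity: (801997/896425) = +1·(896425/801997) since 801997 mod 4 = 1, 896425 mod 4 = 1; sign now +1
(896425/801997) = (94428/801997)   [reduce mod 801997]
94428 = 2^2·23607; (2/801997) = -1 since 801997 mod 8 = 5, so (94428/801997) = (-1)^2·(23607/801997); sign now +1
reciprocity: (23607/801997) = +1·(801997/23607) since 23607 mod 4 = 3, 801997 mod 4 = 1; sign now +1
(801997/23607) = (22966/23607)   [reduce mod 23607]
22966 = 2^1·11483; (2/23607) = +1 since 23607 mod 8 = 7, so (22966/23607) = (+1)^1·(11483/23607); sign now +1
reciprocity: (11483/23607) = -1·(23607/11483) since 11483 mod 4 = 3, 23607 mod 4 = 3; sign now -1
(23607/11483) = (641/11483)   [reduce mod 11483]
reciprocity: (641/11483) = +1·(11483/641) since 641 mod 4 = 1, 11483 mod 4 = 3; sign now -1
(11483/641) = (586/641)   [reduce mod 641]
586 = 2^1·293; (2/641) = +1 since 641 mod 8 = 1, so (586/641) = (+1)^1·(293/641); sign now -1
reciprocity: (293/641) = +1·(641/293) since 293 mod 4 = 1, 641 mod 4 = 1; sign now -1
(641/293) = (55/293)   [reduce mod 293]
reciprocity: (55/293) = +1·(293/55) since 55 mod 4 = 3, 293 mod 4 = 1; sign now -1
(293/55) = (18/55)   [reduce mod 55]
18 = 2^1·9; (2/55) = +1 since 55 mod 8 = 7, so (18/55) = (+1)^1·(9/55); sign now -1
reciprocity: (9/55) = +1·(55/9) since 9 mod 4 = 1, 55 mod 4 = 3; sign now -1
(55/9) = (1/9)   [reduce mod 9]
(1/9) = 1; final value = sign = -1

-1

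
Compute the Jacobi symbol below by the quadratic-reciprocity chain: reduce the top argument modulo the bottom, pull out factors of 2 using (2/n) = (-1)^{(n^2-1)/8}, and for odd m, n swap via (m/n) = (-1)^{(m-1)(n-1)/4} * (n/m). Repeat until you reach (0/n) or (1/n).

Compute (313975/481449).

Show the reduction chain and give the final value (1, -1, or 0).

flip (313975/481449) -> (481449/313975): both odd, 313975 mod 4 = 3, 481449 mod 4 = 1, so the flip contributes +1; sign now +1
(481449/313975): 481449 mod 313975 = 167474, so (481449/313975) = (167474/313975)
factor out 2^1: 167474 = 2^1·83737; with 313975 mod 8 = 7, (2/313975) = +1; sign now +1; continue with (83737/313975)
flip (83737/313975) -> (313975/83737): both odd, 83737 mod 4 = 1, 313975 mod 4 = 3, so the flip contributes +1; sign now +1
(313975/83737): 313975 mod 83737 = 62764, so (313975/83737) = (62764/83737)
factor out 2^2: 62764 = 2^2·15691; with 83737 mod 8 = 1, (2/83737) = +1; sign now +1; continue with (15691/83737)
flip (15691/83737) -> (83737/15691): both odd, 15691 mod 4 = 3, 83737 mod 4 = 1, so the flip contributes +1; sign now +1
(83737/15691): 83737 mod 15691 = 5282, so (83737/15691) = (5282/15691)
factor out 2^1: 5282 = 2^1·2641; with 15691 mod 8 = 3, (2/15691) = -1; sign now -1; continue with (2641/15691)
flip (2641/15691) -> (15691/2641): both odd, 2641 mod 4 = 1, 15691 mod 4 = 3, so the flip contributes +1; sign now -1
(15691/2641): 15691 mod 2641 = 2486, so (15691/2641) = (2486/2641)
factor out 2^1: 2486 = 2^1·1243; with 2641 mod 8 = 1, (2/2641) = +1; sign now -1; continue with (1243/2641)
flip (1243/2641) -> (2641/1243): both odd, 1243 mod 4 = 3, 2641 mod 4 = 1, so the flip contributes +1; sign now -1
(2641/1243): 2641 mod 1243 = 155, so (2641/1243) = (155/1243)
flip (155/1243) -> (1243/155): both odd, 155 mod 4 = 3, 1243 mod 4 = 3, so the flip contributes -1; sign now +1
(1243/155): 1243 mod 155 = 3, so (1243/155) = (3/155)
flip (3/155) -> (155/3): both odd, 3 mod 4 = 3, 155 mod 4 = 3, so the flip contributes -1; sign now -1
(155/3): 155 mod 3 = 2, so (155/3) = (2/3)
factor out 2^1: 2 = 2^1·1; with 3 mod 8 = 3, (2/3) = -1; sign now +1; continue with (1/3)
reached (1/3) = 1, so the symbol is +1

1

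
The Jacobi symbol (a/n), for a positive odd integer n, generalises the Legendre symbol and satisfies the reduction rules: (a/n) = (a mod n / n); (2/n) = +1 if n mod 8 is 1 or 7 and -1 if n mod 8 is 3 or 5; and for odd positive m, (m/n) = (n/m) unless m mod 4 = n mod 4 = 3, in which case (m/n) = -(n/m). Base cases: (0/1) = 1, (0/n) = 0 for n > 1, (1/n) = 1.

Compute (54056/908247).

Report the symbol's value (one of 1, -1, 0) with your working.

1

54056 = 2^3·6757; (2/908247) = +1 since 908247 mod 8 = 7, so (54056/908247) = (+1)^3·(6757/908247); sign now +1
reciprocity: (6757/908247) = +1·(908247/6757) since 6757 mod 4 = 1, 908247 mod 4 = 3; sign now +1
(908247/6757) = (2809/6757)   [reduce mod 6757]
reciprocity: (2809/6757) = +1·(6757/2809) since 2809 mod 4 = 1, 6757 mod 4 = 1; sign now +1
(6757/2809) = (1139/2809)   [reduce mod 2809]
reciprocity: (1139/2809) = +1·(2809/1139) since 1139 mod 4 = 3, 2809 mod 4 = 1; sign now +1
(2809/1139) = (531/1139)   [reduce mod 1139]
reciprocity: (531/1139) = -1·(1139/531) since 531 mod 4 = 3, 1139 mod 4 = 3; sign now -1
(1139/531) = (77/531)   [reduce mod 531]
reciprocity: (77/531) = +1·(531/77) since 77 mod 4 = 1, 531 mod 4 = 3; sign now -1
(531/77) = (69/77)   [reduce mod 77]
reciprocity: (69/77) = +1·(77/69) since 69 mod 4 = 1, 77 mod 4 = 1; sign now -1
(77/69) = (8/69)   [reduce mod 69]
8 = 2^3·1; (2/69) = -1 since 69 mod 8 = 5, so (8/69) = (-1)^3·(1/69); sign now +1
(1/69) = 1; final value = sign = +1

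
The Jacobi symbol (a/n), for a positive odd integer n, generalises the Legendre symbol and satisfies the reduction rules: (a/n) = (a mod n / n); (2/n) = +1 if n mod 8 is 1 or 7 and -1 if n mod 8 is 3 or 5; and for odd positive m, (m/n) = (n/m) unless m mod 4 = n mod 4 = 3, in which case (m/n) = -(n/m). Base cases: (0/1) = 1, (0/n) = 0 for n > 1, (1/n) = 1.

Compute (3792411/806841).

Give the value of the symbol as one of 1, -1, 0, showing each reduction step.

(3792411/806841) = (565047/806841)   [reduce mod 806841]
reciprocity: (565047/806841) = +1·(806841/565047) since 565047 mod 4 = 3, 806841 mod 4 = 1; sign now +1
(806841/565047) = (241794/565047)   [reduce mod 565047]
241794 = 2^1·120897; (2/565047) = +1 since 565047 mod 8 = 7, so (241794/565047) = (+1)^1·(120897/565047); sign now +1
reciprocity: (120897/565047) = +1·(565047/120897) since 120897 mod 4 = 1, 565047 mod 4 = 3; sign now +1
(565047/120897) = (81459/120897)   [reduce mod 120897]
reciprocity: (81459/120897) = +1·(120897/81459) since 81459 mod 4 = 3, 120897 mod 4 = 1; sign now +1
(120897/81459) = (39438/81459)   [reduce mod 81459]
39438 = 2^1·19719; (2/81459) = -1 since 81459 mod 8 = 3, so (39438/81459) = (-1)^1·(19719/81459); sign now -1
reciprocity: (19719/81459) = -1·(81459/19719) since 19719 mod 4 = 3, 81459 mod 4 = 3; sign now +1
(81459/19719) = (2583/19719)   [reduce mod 19719]
reciprocity: (2583/19719) = -1·(19719/2583) since 2583 mod 4 = 3, 19719 mod 4 = 3; sign now -1
(19719/2583) = (1638/2583)   [reduce mod 2583]
1638 = 2^1·819; (2/2583) = +1 since 2583 mod 8 = 7, so (1638/2583) = (+1)^1·(819/2583); sign now -1
reciprocity: (819/2583) = -1·(2583/819) since 819 mod 4 = 3, 2583 mod 4 = 3; sign now +1
(2583/819) = (126/819)   [reduce mod 819]
126 = 2^1·63; (2/819) = -1 since 819 mod 8 = 3, so (126/819) = (-1)^1·(63/819); sign now -1
reciprocity: (63/819) = -1·(819/63) since 63 mod 4 = 3, 819 mod 4 = 3; sign now +1
(819/63) = (0/63)   [reduce mod 63]
(0/63) = 0   [gcd(a, n) > 1]; final value = 0

0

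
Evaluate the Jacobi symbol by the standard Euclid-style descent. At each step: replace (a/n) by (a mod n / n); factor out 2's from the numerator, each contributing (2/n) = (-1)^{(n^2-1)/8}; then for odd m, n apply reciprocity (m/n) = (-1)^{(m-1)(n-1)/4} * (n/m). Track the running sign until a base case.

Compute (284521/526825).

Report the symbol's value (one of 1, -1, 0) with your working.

1

reciprocity: (284521/526825) = +1·(526825/284521) since 284521 mod 4 = 1, 526825 mod 4 = 1; sign now +1
(526825/284521) = (242304/284521)   [reduce mod 284521]
242304 = 2^7·1893; (2/284521) = +1 since 284521 mod 8 = 1, so (242304/284521) = (+1)^7·(1893/284521); sign now +1
reciprocity: (1893/284521) = +1·(284521/1893) since 1893 mod 4 = 1, 284521 mod 4 = 1; sign now +1
(284521/1893) = (571/1893)   [reduce mod 1893]
reciprocity: (571/1893) = +1·(1893/571) since 571 mod 4 = 3, 1893 mod 4 = 1; sign now +1
(1893/571) = (180/571)   [reduce mod 571]
180 = 2^2·45; (2/571) = -1 since 571 mod 8 = 3, so (180/571) = (-1)^2·(45/571); sign now +1
reciprocity: (45/571) = +1·(571/45) since 45 mod 4 = 1, 571 mod 4 = 3; sign now +1
(571/45) = (31/45)   [reduce mod 45]
reciprocity: (31/45) = +1·(45/31) since 31 mod 4 = 3, 45 mod 4 = 1; sign now +1
(45/31) = (14/31)   [reduce mod 31]
14 = 2^1·7; (2/31) = +1 since 31 mod 8 = 7, so (14/31) = (+1)^1·(7/31); sign now +1
reciprocity: (7/31) = -1·(31/7) since 7 mod 4 = 3, 31 mod 4 = 3; sign now -1
(31/7) = (3/7)   [reduce mod 7]
reciprocity: (3/7) = -1·(7/3) since 3 mod 4 = 3, 7 mod 4 = 3; sign now +1
(7/3) = (1/3)   [reduce mod 3]
(1/3) = 1; final value = sign = +1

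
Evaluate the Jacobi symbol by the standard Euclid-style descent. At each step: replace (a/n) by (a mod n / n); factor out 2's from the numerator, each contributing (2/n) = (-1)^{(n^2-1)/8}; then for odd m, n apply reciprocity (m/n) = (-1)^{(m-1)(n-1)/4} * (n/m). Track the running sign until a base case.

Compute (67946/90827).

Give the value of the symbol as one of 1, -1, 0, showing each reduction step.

1

factor out 2^1: 67946 = 2^1·33973; with 90827 mod 8 = 3, (2/90827) = -1; sign now -1; continue with (33973/90827)
flip (33973/90827) -> (90827/33973): both odd, 33973 mod 4 = 1, 90827 mod 4 = 3, so the flip contributes +1; sign now -1
(90827/33973): 90827 mod 33973 = 22881, so (90827/33973) = (22881/33973)
flip (22881/33973) -> (33973/22881): both odd, 22881 mod 4 = 1, 33973 mod 4 = 1, so the flip contributes +1; sign now -1
(33973/22881): 33973 mod 22881 = 11092, so (33973/22881) = (11092/22881)
factor out 2^2: 11092 = 2^2·2773; with 22881 mod 8 = 1, (2/22881) = +1; sign now -1; continue with (2773/22881)
flip (2773/22881) -> (22881/2773): both odd, 2773 mod 4 = 1, 22881 mod 4 = 1, so the flip contributes +1; sign now -1
(22881/2773): 22881 mod 2773 = 697, so (22881/2773) = (697/2773)
flip (697/2773) -> (2773/697): both odd, 697 mod 4 = 1, 2773 mod 4 = 1, so the flip contributes +1; sign now -1
(2773/697): 2773 mod 697 = 682, so (2773/697) = (682/697)
factor out 2^1: 682 = 2^1·341; with 697 mod 8 = 1, (2/697) = +1; sign now -1; continue with (341/697)
flip (341/697) -> (697/341): both odd, 341 mod 4 = 1, 697 mod 4 = 1, so the flip contributes +1; sign now -1
(697/341): 697 mod 341 = 15, so (697/341) = (15/341)
flip (15/341) -> (341/15): both odd, 15 mod 4 = 3, 341 mod 4 = 1, so the flip contributes +1; sign now -1
(341/15): 341 mod 15 = 11, so (341/15) = (11/15)
flip (11/15) -> (15/11): both odd, 11 mod 4 = 3, 15 mod 4 = 3, so the flip contributes -1; sign now +1
(15/11): 15 mod 11 = 4, so (15/11) = (4/11)
factor out 2^2: 4 = 2^2·1; with 11 mod 8 = 3, (2/11) = -1; sign now +1; continue with (1/11)
reached (1/11) = 1, so the symbol is +1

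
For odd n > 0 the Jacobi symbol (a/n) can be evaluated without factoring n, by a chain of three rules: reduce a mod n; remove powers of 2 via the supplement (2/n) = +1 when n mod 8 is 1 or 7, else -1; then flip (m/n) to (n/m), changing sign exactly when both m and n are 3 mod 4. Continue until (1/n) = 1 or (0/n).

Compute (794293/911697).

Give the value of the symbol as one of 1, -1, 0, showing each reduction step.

1

flip (794293/911697) -> (911697/794293): both odd, 794293 mod 4 = 1, 911697 mod 4 = 1, so the flip contributes +1; sign now +1
(911697/794293): 911697 mod 794293 = 117404, so (911697/794293) = (117404/794293)
factor out 2^2: 117404 = 2^2·29351; with 794293 mod 8 = 5, (2/794293) = -1; sign now +1; continue with (29351/794293)
flip (29351/794293) -> (794293/29351): both odd, 29351 mod 4 = 3, 794293 mod 4 = 1, so the flip contributes +1; sign now +1
(794293/29351): 794293 mod 29351 = 1816, so (794293/29351) = (1816/29351)
factor out 2^3: 1816 = 2^3·227; with 29351 mod 8 = 7, (2/29351) = +1; sign now +1; continue with (227/29351)
flip (227/29351) -> (29351/227): both odd, 227 mod 4 = 3, 29351 mod 4 = 3, so the flip contributes -1; sign now -1
(29351/227): 29351 mod 227 = 68, so (29351/227) = (68/227)
factor out 2^2: 68 = 2^2·17; with 227 mod 8 = 3, (2/227) = -1; sign now -1; continue with (17/227)
flip (17/227) -> (227/17): both odd, 17 mod 4 = 1, 227 mod 4 = 3, so the flip contributes +1; sign now -1
(227/17): 227 mod 17 = 6, so (227/17) = (6/17)
factor out 2^1: 6 = 2^1·3; with 17 mod 8 = 1, (2/17) = +1; sign now -1; continue with (3/17)
flip (3/17) -> (17/3): both odd, 3 mod 4 = 3, 17 mod 4 = 1, so the flip contributes +1; sign now -1
(17/3): 17 mod 3 = 2, so (17/3) = (2/3)
factor out 2^1: 2 = 2^1·1; with 3 mod 8 = 3, (2/3) = -1; sign now +1; continue with (1/3)
reached (1/3) = 1, so the symbol is +1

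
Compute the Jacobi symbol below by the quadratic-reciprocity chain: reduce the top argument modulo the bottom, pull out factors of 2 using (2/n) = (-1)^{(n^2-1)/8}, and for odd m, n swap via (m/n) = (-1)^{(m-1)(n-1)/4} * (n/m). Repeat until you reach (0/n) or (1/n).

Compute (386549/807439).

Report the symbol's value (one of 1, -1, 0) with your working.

-1

reciprocity: (386549/807439) = +1·(807439/386549) since 386549 mod 4 = 1, 807439 mod 4 = 3; sign now +1
(807439/386549) = (34341/386549)   [reduce mod 386549]
reciprocity: (34341/386549) = +1·(386549/34341) since 34341 mod 4 = 1, 386549 mod 4 = 1; sign now +1
(386549/34341) = (8798/34341)   [reduce mod 34341]
8798 = 2^1·4399; (2/34341) = -1 since 34341 mod 8 = 5, so (8798/34341) = (-1)^1·(4399/34341); sign now -1
reciprocity: (4399/34341) = +1·(34341/4399) since 4399 mod 4 = 3, 34341 mod 4 = 1; sign now -1
(34341/4399) = (3548/4399)   [reduce mod 4399]
3548 = 2^2·887; (2/4399) = +1 since 4399 mod 8 = 7, so (3548/4399) = (+1)^2·(887/4399); sign now -1
reciprocity: (887/4399) = -1·(4399/887) since 887 mod 4 = 3, 4399 mod 4 = 3; sign now +1
(4399/887) = (851/887)   [reduce mod 887]
reciprocity: (851/887) = -1·(887/851) since 851 mod 4 = 3, 887 mod 4 = 3; sign now -1
(887/851) = (36/851)   [reduce mod 851]
36 = 2^2·9; (2/851) = -1 since 851 mod 8 = 3, so (36/851) = (-1)^2·(9/851); sign now -1
reciprocity: (9/851) = +1·(851/9) since 9 mod 4 = 1, 851 mod 4 = 3; sign now -1
(851/9) = (5/9)   [reduce mod 9]
reciprocity: (5/9) = +1·(9/5) since 5 mod 4 = 1, 9 mod 4 = 1; sign now -1
(9/5) = (4/5)   [reduce mod 5]
4 = 2^2·1; (2/5) = -1 since 5 mod 8 = 5, so (4/5) = (-1)^2·(1/5); sign now -1
(1/5) = 1; final value = sign = -1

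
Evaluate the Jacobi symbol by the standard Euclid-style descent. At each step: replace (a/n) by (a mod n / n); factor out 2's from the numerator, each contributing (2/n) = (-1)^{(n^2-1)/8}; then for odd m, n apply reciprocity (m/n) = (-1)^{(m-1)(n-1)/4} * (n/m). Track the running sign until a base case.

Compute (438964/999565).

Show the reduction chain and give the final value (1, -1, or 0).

438964 = 2^2·109741; (2/999565) = -1 since 999565 mod 8 = 5, so (438964/999565) = (-1)^2·(109741/999565); sign now +1
reciprocity: (109741/999565) = +1·(999565/109741) since 109741 mod 4 = 1, 999565 mod 4 = 1; sign now +1
(999565/109741) = (11896/109741)   [reduce mod 109741]
11896 = 2^3·1487; (2/109741) = -1 since 109741 mod 8 = 5, so (11896/109741) = (-1)^3·(1487/109741); sign now -1
reciprocity: (1487/109741) = +1·(109741/1487) since 1487 mod 4 = 3, 109741 mod 4 = 1; sign now -1
(109741/1487) = (1190/1487)   [reduce mod 1487]
1190 = 2^1·595; (2/1487) = +1 since 1487 mod 8 = 7, so (1190/1487) = (+1)^1·(595/1487); sign now -1
reciprocity: (595/1487) = -1·(1487/595) since 595 mod 4 = 3, 1487 mod 4 = 3; sign now +1
(1487/595) = (297/595)   [reduce mod 595]
reciprocity: (297/595) = +1·(595/297) since 297 mod 4 = 1, 595 mod 4 = 3; sign now +1
(595/297) = (1/297)   [reduce mod 297]
(1/297) = 1; final value = sign = +1

1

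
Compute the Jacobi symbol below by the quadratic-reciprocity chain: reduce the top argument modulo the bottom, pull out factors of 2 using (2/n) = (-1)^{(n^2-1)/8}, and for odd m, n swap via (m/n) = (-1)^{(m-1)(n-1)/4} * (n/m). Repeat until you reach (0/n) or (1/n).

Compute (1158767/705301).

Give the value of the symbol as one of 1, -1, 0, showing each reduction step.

0

(1158767/705301): 1158767 mod 705301 = 453466, so (1158767/705301) = (453466/705301)
factor out 2^1: 453466 = 2^1·226733; with 705301 mod 8 = 5, (2/705301) = -1; sign now -1; continue with (226733/705301)
flip (226733/705301) -> (705301/226733): both odd, 226733 mod 4 = 1, 705301 mod 4 = 1, so the flip contributes +1; sign now -1
(705301/226733): 705301 mod 226733 = 25102, so (705301/226733) = (25102/226733)
factor out 2^1: 25102 = 2^1·12551; with 226733 mod 8 = 5, (2/226733) = -1; sign now +1; continue with (12551/226733)
flip (12551/226733) -> (226733/12551): both odd, 12551 mod 4 = 3, 226733 mod 4 = 1, so the flip contributes +1; sign now +1
(226733/12551): 226733 mod 12551 = 815, so (226733/12551) = (815/12551)
flip (815/12551) -> (12551/815): both odd, 815 mod 4 = 3, 12551 mod 4 = 3, so the flip contributes -1; sign now -1
(12551/815): 12551 mod 815 = 326, so (12551/815) = (326/815)
factor out 2^1: 326 = 2^1·163; with 815 mod 8 = 7, (2/815) = +1; sign now -1; continue with (163/815)
flip (163/815) -> (815/163): both odd, 163 mod 4 = 3, 815 mod 4 = 3, so the flip contributes -1; sign now +1
(815/163): 815 mod 163 = 0, so (815/163) = (0/163)
reached (0/163); gcd(a, n) > 1, so (0/163) = 0 and the symbol is 0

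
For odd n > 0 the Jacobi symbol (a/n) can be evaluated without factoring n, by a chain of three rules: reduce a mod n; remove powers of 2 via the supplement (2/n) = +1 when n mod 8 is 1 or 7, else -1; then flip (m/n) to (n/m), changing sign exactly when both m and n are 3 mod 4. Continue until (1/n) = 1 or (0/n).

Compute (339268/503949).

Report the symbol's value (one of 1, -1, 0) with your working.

factor out 2^2: 339268 = 2^2·84817; with 503949 mod 8 = 5, (2/503949) = -1; sign now +1; continue with (84817/503949)
flip (84817/503949) -> (503949/84817): both odd, 84817 mod 4 = 1, 503949 mod 4 = 1, so the flip contributes +1; sign now +1
(503949/84817): 503949 mod 84817 = 79864, so (503949/84817) = (79864/84817)
factor out 2^3: 79864 = 2^3·9983; with 84817 mod 8 = 1, (2/84817) = +1; sign now +1; continue with (9983/84817)
flip (9983/84817) -> (84817/9983): both odd, 9983 mod 4 = 3, 84817 mod 4 = 1, so the flip contributes +1; sign now +1
(84817/9983): 84817 mod 9983 = 4953, so (84817/9983) = (4953/9983)
flip (4953/9983) -> (9983/4953): both odd, 4953 mod 4 = 1, 9983 mod 4 = 3, so the flip contributes +1; sign now +1
(9983/4953): 9983 mod 4953 = 77, so (9983/4953) = (77/4953)
flip (77/4953) -> (4953/77): both odd, 77 mod 4 = 1, 4953 mod 4 = 1, so the flip contributes +1; sign now +1
(4953/77): 4953 mod 77 = 25, so (4953/77) = (25/77)
flip (25/77) -> (77/25): both odd, 25 mod 4 = 1, 77 mod 4 = 1, so the flip contributes +1; sign now +1
(77/25): 77 mod 25 = 2, so (77/25) = (2/25)
factor out 2^1: 2 = 2^1·1; with 25 mod 8 = 1, (2/25) = +1; sign now +1; continue with (1/25)
reached (1/25) = 1, so the symbol is +1

1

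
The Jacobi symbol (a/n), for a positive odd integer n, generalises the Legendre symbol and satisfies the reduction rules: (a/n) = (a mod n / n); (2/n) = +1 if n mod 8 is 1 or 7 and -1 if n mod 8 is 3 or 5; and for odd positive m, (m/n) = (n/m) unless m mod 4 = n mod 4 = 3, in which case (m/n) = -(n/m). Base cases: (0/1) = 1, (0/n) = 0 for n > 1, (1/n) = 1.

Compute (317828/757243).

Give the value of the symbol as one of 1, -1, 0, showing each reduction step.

1

317828 = 2^2·79457; (2/757243) = -1 since 757243 mod 8 = 3, so (317828/757243) = (-1)^2·(79457/757243); sign now +1
reciprocity: (79457/757243) = +1·(757243/79457) since 79457 mod 4 = 1, 757243 mod 4 = 3; sign now +1
(757243/79457) = (42130/79457)   [reduce mod 79457]
42130 = 2^1·21065; (2/79457) = +1 since 79457 mod 8 = 1, so (42130/79457) = (+1)^1·(21065/79457); sign now +1
reciprocity: (21065/79457) = +1·(79457/21065) since 21065 mod 4 = 1, 79457 mod 4 = 1; sign now +1
(79457/21065) = (16262/21065)   [reduce mod 21065]
16262 = 2^1·8131; (2/21065) = +1 since 21065 mod 8 = 1, so (16262/21065) = (+1)^1·(8131/21065); sign now +1
reciprocity: (8131/21065) = +1·(21065/8131) since 8131 mod 4 = 3, 21065 mod 4 = 1; sign now +1
(21065/8131) = (4803/8131)   [reduce mod 8131]
reciprocity: (4803/8131) = -1·(8131/4803) since 4803 mod 4 = 3, 8131 mod 4 = 3; sign now -1
(8131/4803) = (3328/4803)   [reduce mod 4803]
3328 = 2^8·13; (2/4803) = -1 since 4803 mod 8 = 3, so (3328/4803) = (-1)^8·(13/4803); sign now -1
reciprocity: (13/4803) = +1·(4803/13) since 13 mod 4 = 1, 4803 mod 4 = 3; sign now -1
(4803/13) = (6/13)   [reduce mod 13]
6 = 2^1·3; (2/13) = -1 since 13 mod 8 = 5, so (6/13) = (-1)^1·(3/13); sign now +1
reciprocity: (3/13) = +1·(13/3) since 3 mod 4 = 3, 13 mod 4 = 1; sign now +1
(13/3) = (1/3)   [reduce mod 3]
(1/3) = 1; final value = sign = +1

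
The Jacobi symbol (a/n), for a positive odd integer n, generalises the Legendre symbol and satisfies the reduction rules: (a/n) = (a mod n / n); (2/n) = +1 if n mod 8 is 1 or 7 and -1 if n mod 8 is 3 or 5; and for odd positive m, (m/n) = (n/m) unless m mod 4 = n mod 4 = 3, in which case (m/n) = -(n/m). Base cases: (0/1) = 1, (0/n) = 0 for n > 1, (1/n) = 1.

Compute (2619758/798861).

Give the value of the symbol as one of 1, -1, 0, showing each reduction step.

(2619758/798861) = (223175/798861)   [reduce mod 798861]
reciprocity: (223175/798861) = +1·(798861/223175) since 223175 mod 4 = 3, 798861 mod 4 = 1; sign now +1
(798861/223175) = (129336/223175)   [reduce mod 223175]
129336 = 2^3·16167; (2/223175) = +1 since 223175 mod 8 = 7, so (129336/223175) = (+1)^3·(16167/223175); sign now +1
reciprocity: (16167/223175) = -1·(223175/16167) since 16167 mod 4 = 3, 223175 mod 4 = 3; sign now -1
(223175/16167) = (13004/16167)   [reduce mod 16167]
13004 = 2^2·3251; (2/16167) = +1 since 16167 mod 8 = 7, so (13004/16167) = (+1)^2·(3251/16167); sign now -1
reciprocity: (3251/16167) = -1·(16167/3251) since 3251 mod 4 = 3, 16167 mod 4 = 3; sign now +1
(16167/3251) = (3163/3251)   [reduce mod 3251]
reciprocity: (3163/3251) = -1·(3251/3163) since 3163 mod 4 = 3, 3251 mod 4 = 3; sign now -1
(3251/3163) = (88/3163)   [reduce mod 3163]
88 = 2^3·11; (2/3163) = -1 since 3163 mod 8 = 3, so (88/3163) = (-1)^3·(11/3163); sign now +1
reciprocity: (11/3163) = -1·(3163/11) since 11 mod 4 = 3, 3163 mod 4 = 3; sign now -1
(3163/11) = (6/11)   [reduce mod 11]
6 = 2^1·3; (2/11) = -1 since 11 mod 8 = 3, so (6/11) = (-1)^1·(3/11); sign now +1
reciprocity: (3/11) = -1·(11/3) since 3 mod 4 = 3, 11 mod 4 = 3; sign now -1
(11/3) = (2/3)   [reduce mod 3]
2 = 2^1·1; (2/3) = -1 since 3 mod 8 = 3, so (2/3) = (-1)^1·(1/3); sign now +1
(1/3) = 1; final value = sign = +1

1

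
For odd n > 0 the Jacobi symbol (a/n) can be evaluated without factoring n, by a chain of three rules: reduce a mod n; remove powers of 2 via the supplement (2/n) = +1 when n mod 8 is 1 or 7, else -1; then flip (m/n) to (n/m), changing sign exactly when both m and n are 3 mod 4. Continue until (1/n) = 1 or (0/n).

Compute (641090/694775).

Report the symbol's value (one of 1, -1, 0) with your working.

0

factor out 2^1: 641090 = 2^1·320545; with 694775 mod 8 = 7, (2/694775) = +1; sign now +1; continue with (320545/694775)
flip (320545/694775) -> (694775/320545): both odd, 320545 mod 4 = 1, 694775 mod 4 = 3, so the flip contributes +1; sign now +1
(694775/320545): 694775 mod 320545 = 53685, so (694775/320545) = (53685/320545)
flip (53685/320545) -> (320545/53685): both odd, 53685 mod 4 = 1, 320545 mod 4 = 1, so the flip contributes +1; sign now +1
(320545/53685): 320545 mod 53685 = 52120, so (320545/53685) = (52120/53685)
factor out 2^3: 52120 = 2^3·6515; with 53685 mod 8 = 5, (2/53685) = -1; sign now -1; continue with (6515/53685)
flip (6515/53685) -> (53685/6515): both odd, 6515 mod 4 = 3, 53685 mod 4 = 1, so the flip contributes +1; sign now -1
(53685/6515): 53685 mod 6515 = 1565, so (53685/6515) = (1565/6515)
flip (1565/6515) -> (6515/1565): both odd, 1565 mod 4 = 1, 6515 mod 4 = 3, so the flip contributes +1; sign now -1
(6515/1565): 6515 mod 1565 = 255, so (6515/1565) = (255/1565)
flip (255/1565) -> (1565/255): both odd, 255 mod 4 = 3, 1565 mod 4 = 1, so the flip contributes +1; sign now -1
(1565/255): 1565 mod 255 = 35, so (1565/255) = (35/255)
flip (35/255) -> (255/35): both odd, 35 mod 4 = 3, 255 mod 4 = 3, so the flip contributes -1; sign now +1
(255/35): 255 mod 35 = 10, so (255/35) = (10/35)
factor out 2^1: 10 = 2^1·5; with 35 mod 8 = 3, (2/35) = -1; sign now -1; continue with (5/35)
flip (5/35) -> (35/5): both odd, 5 mod 4 = 1, 35 mod 4 = 3, so the flip contributes +1; sign now -1
(35/5): 35 mod 5 = 0, so (35/5) = (0/5)
reached (0/5); gcd(a, n) > 1, so (0/5) = 0 and the symbol is 0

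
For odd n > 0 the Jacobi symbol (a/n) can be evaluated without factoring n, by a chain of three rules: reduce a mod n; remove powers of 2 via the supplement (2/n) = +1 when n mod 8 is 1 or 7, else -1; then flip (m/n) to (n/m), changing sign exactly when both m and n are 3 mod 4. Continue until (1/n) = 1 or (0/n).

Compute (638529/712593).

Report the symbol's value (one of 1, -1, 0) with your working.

flip (638529/712593) -> (712593/638529): both odd, 638529 mod 4 = 1, 712593 mod 4 = 1, so the flip contributes +1; sign now +1
(712593/638529): 712593 mod 638529 = 74064, so (712593/638529) = (74064/638529)
factor out 2^4: 74064 = 2^4·4629; with 638529 mod 8 = 1, (2/638529) = +1; sign now +1; continue with (4629/638529)
flip (4629/638529) -> (638529/4629): both odd, 4629 mod 4 = 1, 638529 mod 4 = 1, so the flip contributes +1; sign now +1
(638529/4629): 638529 mod 4629 = 4356, so (638529/4629) = (4356/4629)
factor out 2^2: 4356 = 2^2·1089; with 4629 mod 8 = 5, (2/4629) = -1; sign now +1; continue with (1089/4629)
flip (1089/4629) -> (4629/1089): both odd, 1089 mod 4 = 1, 4629 mod 4 = 1, so the flip contributes +1; sign now +1
(4629/1089): 4629 mod 1089 = 273, so (4629/1089) = (273/1089)
flip (273/1089) -> (1089/273): both odd, 273 mod 4 = 1, 1089 mod 4 = 1, so the flip contributes +1; sign now +1
(1089/273): 1089 mod 273 = 270, so (1089/273) = (270/273)
factor out 2^1: 270 = 2^1·135; with 273 mod 8 = 1, (2/273) = +1; sign now +1; continue with (135/273)
flip (135/273) -> (273/135): both odd, 135 mod 4 = 3, 273 mod 4 = 1, so the flip contributes +1; sign now +1
(273/135): 273 mod 135 = 3, so (273/135) = (3/135)
flip (3/135) -> (135/3): both odd, 3 mod 4 = 3, 135 mod 4 = 3, so the flip contributes -1; sign now -1
(135/3): 135 mod 3 = 0, so (135/3) = (0/3)
reached (0/3); gcd(a, n) > 1, so (0/3) = 0 and the symbol is 0

0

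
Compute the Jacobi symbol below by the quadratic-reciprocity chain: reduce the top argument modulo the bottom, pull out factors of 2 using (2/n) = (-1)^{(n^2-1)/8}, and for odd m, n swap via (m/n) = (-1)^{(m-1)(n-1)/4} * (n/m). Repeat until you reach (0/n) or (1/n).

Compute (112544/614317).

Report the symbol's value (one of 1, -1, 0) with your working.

1

112544 = 2^5·3517; (2/614317) = -1 since 614317 mod 8 = 5, so (112544/614317) = (-1)^5·(3517/614317); sign now -1
reciprocity: (3517/614317) = +1·(614317/3517) since 3517 mod 4 = 1, 614317 mod 4 = 1; sign now -1
(614317/3517) = (2359/3517)   [reduce mod 3517]
reciprocity: (2359/3517) = +1·(3517/2359) since 2359 mod 4 = 3, 3517 mod 4 = 1; sign now -1
(3517/2359) = (1158/2359)   [reduce mod 2359]
1158 = 2^1·579; (2/2359) = +1 since 2359 mod 8 = 7, so (1158/2359) = (+1)^1·(579/2359); sign now -1
reciprocity: (579/2359) = -1·(2359/579) since 579 mod 4 = 3, 2359 mod 4 = 3; sign now +1
(2359/579) = (43/579)   [reduce mod 579]
reciprocity: (43/579) = -1·(579/43) since 43 mod 4 = 3, 579 mod 4 = 3; sign now -1
(579/43) = (20/43)   [reduce mod 43]
20 = 2^2·5; (2/43) = -1 since 43 mod 8 = 3, so (20/43) = (-1)^2·(5/43); sign now -1
reciprocity: (5/43) = +1·(43/5) since 5 mod 4 = 1, 43 mod 4 = 3; sign now -1
(43/5) = (3/5)   [reduce mod 5]
reciprocity: (3/5) = +1·(5/3) since 3 mod 4 = 3, 5 mod 4 = 1; sign now -1
(5/3) = (2/3)   [reduce mod 3]
2 = 2^1·1; (2/3) = -1 since 3 mod 8 = 3, so (2/3) = (-1)^1·(1/3); sign now +1
(1/3) = 1; final value = sign = +1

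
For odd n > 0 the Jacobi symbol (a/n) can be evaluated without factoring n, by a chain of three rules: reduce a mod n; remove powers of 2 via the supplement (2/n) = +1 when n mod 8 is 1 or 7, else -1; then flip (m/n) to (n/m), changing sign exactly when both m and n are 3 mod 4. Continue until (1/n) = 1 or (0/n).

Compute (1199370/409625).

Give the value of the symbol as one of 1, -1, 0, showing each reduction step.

0

(1199370/409625) = (380120/409625)   [reduce mod 409625]
380120 = 2^3·47515; (2/409625) = +1 since 409625 mod 8 = 1, so (380120/409625) = (+1)^3·(47515/409625); sign now +1
reciprocity: (47515/409625) = +1·(409625/47515) since 47515 mod 4 = 3, 409625 mod 4 = 1; sign now +1
(409625/47515) = (29505/47515)   [reduce mod 47515]
reciprocity: (29505/47515) = +1·(47515/29505) since 29505 mod 4 = 1, 47515 mod 4 = 3; sign now +1
(47515/29505) = (18010/29505)   [reduce mod 29505]
18010 = 2^1·9005; (2/29505) = +1 since 29505 mod 8 = 1, so (18010/29505) = (+1)^1·(9005/29505); sign now +1
reciprocity: (9005/29505) = +1·(29505/9005) since 9005 mod 4 = 1, 29505 mod 4 = 1; sign now +1
(29505/9005) = (2490/9005)   [reduce mod 9005]
2490 = 2^1·1245; (2/9005) = -1 since 9005 mod 8 = 5, so (2490/9005) = (-1)^1·(1245/9005); sign now -1
reciprocity: (1245/9005) = +1·(9005/1245) since 1245 mod 4 = 1, 9005 mod 4 = 1; sign now -1
(9005/1245) = (290/1245)   [reduce mod 1245]
290 = 2^1·145; (2/1245) = -1 since 1245 mod 8 = 5, so (290/1245) = (-1)^1·(145/1245); sign now +1
reciprocity: (145/1245) = +1·(1245/145) since 145 mod 4 = 1, 1245 mod 4 = 1; sign now +1
(1245/145) = (85/145)   [reduce mod 145]
reciprocity: (85/145) = +1·(145/85) since 85 mod 4 = 1, 145 mod 4 = 1; sign now +1
(145/85) = (60/85)   [reduce mod 85]
60 = 2^2·15; (2/85) = -1 since 85 mod 8 = 5, so (60/85) = (-1)^2·(15/85); sign now +1
reciprocity: (15/85) = +1·(85/15) since 15 mod 4 = 3, 85 mod 4 = 1; sign now +1
(85/15) = (10/15)   [reduce mod 15]
10 = 2^1·5; (2/15) = +1 since 15 mod 8 = 7, so (10/15) = (+1)^1·(5/15); sign now +1
reciprocity: (5/15) = +1·(15/5) since 5 mod 4 = 1, 15 mod 4 = 3; sign now +1
(15/5) = (0/5)   [reduce mod 5]
(0/5) = 0   [gcd(a, n) > 1]; final value = 0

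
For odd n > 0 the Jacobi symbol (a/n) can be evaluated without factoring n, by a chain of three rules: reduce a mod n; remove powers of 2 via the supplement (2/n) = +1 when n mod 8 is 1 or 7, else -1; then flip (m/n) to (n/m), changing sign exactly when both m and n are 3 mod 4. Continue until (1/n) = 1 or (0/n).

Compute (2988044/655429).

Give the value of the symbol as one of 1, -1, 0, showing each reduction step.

(2988044/655429) = (366328/655429)   [reduce mod 655429]
366328 = 2^3·45791; (2/655429) = -1 since 655429 mod 8 = 5, so (366328/655429) = (-1)^3·(45791/655429); sign now -1
reciprocity: (45791/655429) = +1·(655429/45791) since 45791 mod 4 = 3, 655429 mod 4 = 1; sign now -1
(655429/45791) = (14355/45791)   [reduce mod 45791]
reciprocity: (14355/45791) = -1·(45791/14355) since 14355 mod 4 = 3, 45791 mod 4 = 3; sign now +1
(45791/14355) = (2726/14355)   [reduce mod 14355]
2726 = 2^1·1363; (2/14355) = -1 since 14355 mod 8 = 3, so (2726/14355) = (-1)^1·(1363/14355); sign now -1
reciprocity: (1363/14355) = -1·(14355/1363) since 1363 mod 4 = 3, 14355 mod 4 = 3; sign now +1
(14355/1363) = (725/1363)   [reduce mod 1363]
reciprocity: (725/1363) = +1·(1363/725) since 725 mod 4 = 1, 1363 mod 4 = 3; sign now +1
(1363/725) = (638/725)   [reduce mod 725]
638 = 2^1·319; (2/725) = -1 since 725 mod 8 = 5, so (638/725) = (-1)^1·(319/725); sign now -1
reciprocity: (319/725) = +1·(725/319) since 319 mod 4 = 3, 725 mod 4 = 1; sign now -1
(725/319) = (87/319)   [reduce mod 319]
reciprocity: (87/319) = -1·(319/87) since 87 mod 4 = 3, 319 mod 4 = 3; sign now +1
(319/87) = (58/87)   [reduce mod 87]
58 = 2^1·29; (2/87) = +1 since 87 mod 8 = 7, so (58/87) = (+1)^1·(29/87); sign now +1
reciprocity: (29/87) = +1·(87/29) since 29 mod 4 = 1, 87 mod 4 = 3; sign now +1
(87/29) = (0/29)   [reduce mod 29]
(0/29) = 0   [gcd(a, n) > 1]; final value = 0

0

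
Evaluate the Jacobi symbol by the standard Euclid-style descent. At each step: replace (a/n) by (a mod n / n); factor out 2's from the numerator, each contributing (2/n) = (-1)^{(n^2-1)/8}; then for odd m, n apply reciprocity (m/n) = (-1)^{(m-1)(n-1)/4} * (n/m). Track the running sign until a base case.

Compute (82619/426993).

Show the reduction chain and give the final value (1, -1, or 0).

flip (82619/426993) -> (426993/82619): both odd, 82619 mod 4 = 3, 426993 mod 4 = 1, so the flip contributes +1; sign now +1
(426993/82619): 426993 mod 82619 = 13898, so (426993/82619) = (13898/82619)
factor out 2^1: 13898 = 2^1·6949; with 82619 mod 8 = 3, (2/82619) = -1; sign now -1; continue with (6949/82619)
flip (6949/82619) -> (82619/6949): both odd, 6949 mod 4 = 1, 82619 mod 4 = 3, so the flip contributes +1; sign now -1
(82619/6949): 82619 mod 6949 = 6180, so (82619/6949) = (6180/6949)
factor out 2^2: 6180 = 2^2·1545; with 6949 mod 8 = 5, (2/6949) = -1; sign now -1; continue with (1545/6949)
flip (1545/6949) -> (6949/1545): both odd, 1545 mod 4 = 1, 6949 mod 4 = 1, so the flip contributes +1; sign now -1
(6949/1545): 6949 mod 1545 = 769, so (6949/1545) = (769/1545)
flip (769/1545) -> (1545/769): both odd, 769 mod 4 = 1, 1545 mod 4 = 1, so the flip contributes +1; sign now -1
(1545/769): 1545 mod 769 = 7, so (1545/769) = (7/769)
flip (7/769) -> (769/7): both odd, 7 mod 4 = 3, 769 mod 4 = 1, so the flip contributes +1; sign now -1
(769/7): 769 mod 7 = 6, so (769/7) = (6/7)
factor out 2^1: 6 = 2^1·3; with 7 mod 8 = 7, (2/7) = +1; sign now -1; continue with (3/7)
flip (3/7) -> (7/3): both odd, 3 mod 4 = 3, 7 mod 4 = 3, so the flip contributes -1; sign now +1
(7/3): 7 mod 3 = 1, so (7/3) = (1/3)
reached (1/3) = 1, so the symbol is +1

1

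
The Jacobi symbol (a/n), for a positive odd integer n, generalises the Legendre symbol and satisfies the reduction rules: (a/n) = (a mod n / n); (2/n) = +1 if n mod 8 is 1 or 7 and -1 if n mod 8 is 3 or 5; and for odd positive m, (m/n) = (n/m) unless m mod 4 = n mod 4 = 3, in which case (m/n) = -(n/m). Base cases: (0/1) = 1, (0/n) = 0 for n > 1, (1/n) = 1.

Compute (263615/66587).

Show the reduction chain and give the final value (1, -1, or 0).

(263615/66587): 263615 mod 66587 = 63854, so (263615/66587) = (63854/66587)
factor out 2^1: 63854 = 2^1·31927; with 66587 mod 8 = 3, (2/66587) = -1; sign now -1; continue with (31927/66587)
flip (31927/66587) -> (66587/31927): both odd, 31927 mod 4 = 3, 66587 mod 4 = 3, so the flip contributes -1; sign now +1
(66587/31927): 66587 mod 31927 = 2733, so (66587/31927) = (2733/31927)
flip (2733/31927) -> (31927/2733): both odd, 2733 mod 4 = 1, 31927 mod 4 = 3, so the flip contributes +1; sign now +1
(31927/2733): 31927 mod 2733 = 1864, so (31927/2733) = (1864/2733)
factor out 2^3: 1864 = 2^3·233; with 2733 mod 8 = 5, (2/2733) = -1; sign now -1; continue with (233/2733)
flip (233/2733) -> (2733/233): both odd, 233 mod 4 = 1, 2733 mod 4 = 1, so the flip contributes +1; sign now -1
(2733/233): 2733 mod 233 = 170, so (2733/233) = (170/233)
factor out 2^1: 170 = 2^1·85; with 233 mod 8 = 1, (2/233) = +1; sign now -1; continue with (85/233)
flip (85/233) -> (233/85): both odd, 85 mod 4 = 1, 233 mod 4 = 1, so the flip contributes +1; sign now -1
(233/85): 233 mod 85 = 63, so (233/85) = (63/85)
flip (63/85) -> (85/63): both odd, 63 mod 4 = 3, 85 mod 4 = 1, so the flip contributes +1; sign now -1
(85/63): 85 mod 63 = 22, so (85/63) = (22/63)
factor out 2^1: 22 = 2^1·11; with 63 mod 8 = 7, (2/63) = +1; sign now -1; continue with (11/63)
flip (11/63) -> (63/11): both odd, 11 mod 4 = 3, 63 mod 4 = 3, so the flip contributes -1; sign now +1
(63/11): 63 mod 11 = 8, so (63/11) = (8/11)
factor out 2^3: 8 = 2^3·1; with 11 mod 8 = 3, (2/11) = -1; sign now -1; continue with (1/11)
reached (1/11) = 1, so the symbol is -1

-1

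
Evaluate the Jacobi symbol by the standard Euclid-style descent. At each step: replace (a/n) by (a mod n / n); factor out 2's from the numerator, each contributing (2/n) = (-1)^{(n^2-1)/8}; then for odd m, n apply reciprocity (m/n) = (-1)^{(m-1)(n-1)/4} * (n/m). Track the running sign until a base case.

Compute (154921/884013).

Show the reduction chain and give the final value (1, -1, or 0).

reciprocity: (154921/884013) = +1·(884013/154921) since 154921 mod 4 = 1, 884013 mod 4 = 1; sign now +1
(884013/154921) = (109408/154921)   [reduce mod 154921]
109408 = 2^5·3419; (2/154921) = +1 since 154921 mod 8 = 1, so (109408/154921) = (+1)^5·(3419/154921); sign now +1
reciprocity: (3419/154921) = +1·(154921/3419) since 3419 mod 4 = 3, 154921 mod 4 = 1; sign now +1
(154921/3419) = (1066/3419)   [reduce mod 3419]
1066 = 2^1·533; (2/3419) = -1 since 3419 mod 8 = 3, so (1066/3419) = (-1)^1·(533/3419); sign now -1
reciprocity: (533/3419) = +1·(3419/533) since 533 mod 4 = 1, 3419 mod 4 = 3; sign now -1
(3419/533) = (221/533)   [reduce mod 533]
reciprocity: (221/533) = +1·(533/221) since 221 mod 4 = 1, 533 mod 4 = 1; sign now -1
(533/221) = (91/221)   [reduce mod 221]
reciprocity: (91/221) = +1·(221/91) since 91 mod 4 = 3, 221 mod 4 = 1; sign now -1
(221/91) = (39/91)   [reduce mod 91]
reciprocity: (39/91) = -1·(91/39) since 39 mod 4 = 3, 91 mod 4 = 3; sign now +1
(91/39) = (13/39)   [reduce mod 39]
reciprocity: (13/39) = +1·(39/13) since 13 mod 4 = 1, 39 mod 4 = 3; sign now +1
(39/13) = (0/13)   [reduce mod 13]
(0/13) = 0   [gcd(a, n) > 1]; final value = 0

0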